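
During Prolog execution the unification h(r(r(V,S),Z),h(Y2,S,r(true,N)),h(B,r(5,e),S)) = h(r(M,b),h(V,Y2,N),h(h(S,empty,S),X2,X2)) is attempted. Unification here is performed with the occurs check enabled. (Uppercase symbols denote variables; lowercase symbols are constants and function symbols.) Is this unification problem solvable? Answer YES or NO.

Decompose h/3: r(r(V,S),Z) = r(M,b),  h(Y2,S,r(true,N)) = h(V,Y2,N),  h(B,r(5,e),S) = h(h(S,empty,S),X2,X2).
Decompose r/2: r(V,S) = M,  Z = b.
Bind M := r(V,S); no other remaining equation mentions M.
Bind Z := b; no other remaining equation mentions Z.
Decompose h/3: Y2 = V,  S = Y2,  r(true,N) = N.
Bind Y2 := V; substituting into the one remaining equation that mentions Y2 gives: S = V.
Bind S := V; substituting into the one remaining equation that mentions S gives: h(B,r(5,e),V) = h(h(V,empty,V),X2,X2). Substituting into the earlier binding gives M := r(V,V).
Occurs check fails: N occurs in r(true,N); the equation N = r(true,N) has no finite solution.

NO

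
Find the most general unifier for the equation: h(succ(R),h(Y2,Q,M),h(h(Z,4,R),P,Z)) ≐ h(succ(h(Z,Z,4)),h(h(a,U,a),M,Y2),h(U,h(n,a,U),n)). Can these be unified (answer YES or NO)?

YES

Decompose h/3: succ(R) ≐ succ(h(Z,Z,4)),  h(Y2,Q,M) ≐ h(h(a,U,a),M,Y2),  h(h(Z,4,R),P,Z) ≐ h(U,h(n,a,U),n).
Decompose succ/1: R ≐ h(Z,Z,4).
Bind R := h(Z,Z,4); substituting into the one remaining equation that mentions R gives: h(h(Z,4,h(Z,Z,4)),P,Z) ≐ h(U,h(n,a,U),n).
Decompose h/3: Y2 ≐ h(a,U,a),  Q ≐ M,  M ≐ Y2.
Bind Y2 := h(a,U,a); substituting into the one remaining equation that mentions Y2 gives: M ≐ h(a,U,a).
Bind Q := M; no other remaining equation mentions Q.
Bind M := h(a,U,a); no other remaining equation mentions M. Substituting into the earlier binding gives Q := h(a,U,a).
Decompose h/3: h(Z,4,h(Z,Z,4)) ≐ U,  P ≐ h(n,a,U),  Z ≐ n.
Bind U := h(Z,4,h(Z,Z,4)); substituting into the one remaining equation that mentions U gives: P ≐ h(n,a,h(Z,4,h(Z,Z,4))). Substituting into the earlier bindings gives Y2 := h(a,h(Z,4,h(Z,Z,4)),a), Q := h(a,h(Z,4,h(Z,Z,4)),a), M := h(a,h(Z,4,h(Z,Z,4)),a).
Bind P := h(n,a,h(Z,4,h(Z,Z,4))); no other remaining equation mentions P.
Bind Z := n. Substituting into the earlier bindings gives R := h(n,n,4), Y2 := h(a,h(n,4,h(n,n,4)),a), Q := h(a,h(n,4,h(n,n,4)),a), M := h(a,h(n,4,h(n,n,4)),a), U := h(n,4,h(n,n,4)), P := h(n,a,h(n,4,h(n,n,4))).
No equations remain and no clash or occurs-check failure arose, so a unifier exists.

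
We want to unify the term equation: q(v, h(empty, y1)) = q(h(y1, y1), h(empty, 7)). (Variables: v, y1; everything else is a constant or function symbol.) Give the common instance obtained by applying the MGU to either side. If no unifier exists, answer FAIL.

q(h(7, 7), h(empty, 7))

Decompose q/2: v = h(y1, y1),  h(empty, y1) = h(empty, 7).
Bind v := h(y1, y1); no other remaining equation mentions v.
Decompose h/2: empty = empty,  y1 = 7.
Delete trivial equation empty = empty.
Bind y1 := 7. Substituting into the earlier binding gives v := h(7, 7).
Applying the MGU to either side gives q(h(7, 7), h(empty, 7)).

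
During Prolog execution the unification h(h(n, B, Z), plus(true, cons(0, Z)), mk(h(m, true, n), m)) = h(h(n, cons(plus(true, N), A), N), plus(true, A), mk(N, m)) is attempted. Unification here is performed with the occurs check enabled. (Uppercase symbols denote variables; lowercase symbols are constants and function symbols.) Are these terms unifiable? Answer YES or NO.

YES

Decompose h/3: h(n, B, Z) = h(n, cons(plus(true, N), A), N),  plus(true, cons(0, Z)) = plus(true, A),  mk(h(m, true, n), m) = mk(N, m).
Decompose h/3: n = n,  B = cons(plus(true, N), A),  Z = N.
Delete trivial equation n = n.
Bind B := cons(plus(true, N), A); no other remaining equation mentions B.
Bind Z := N; substituting into the one remaining equation that mentions Z gives: plus(true, cons(0, N)) = plus(true, A).
Decompose plus/2: true = true,  cons(0, N) = A.
Delete trivial equation true = true.
Bind A := cons(0, N); no other remaining equation mentions A. Substituting into the earlier binding gives B := cons(plus(true, N), cons(0, N)).
Decompose mk/2: h(m, true, n) = N,  m = m.
Bind N := h(m, true, n); no other remaining equation mentions N. Substituting into the earlier bindings gives B := cons(plus(true, h(m, true, n)), cons(0, h(m, true, n))), Z := h(m, true, n), A := cons(0, h(m, true, n)).
Delete trivial equation m = m.
No equations remain and no clash or occurs-check failure arose, so a unifier exists.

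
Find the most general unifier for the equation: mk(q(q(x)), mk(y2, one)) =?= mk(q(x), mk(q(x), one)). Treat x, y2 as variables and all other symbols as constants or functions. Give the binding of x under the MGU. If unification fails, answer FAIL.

Decompose mk/2: q(q(x)) =?= q(x),  mk(y2, one) =?= mk(q(x), one).
Decompose q/1: q(x) =?= x.
Occurs check fails: x occurs in q(x); the equation x =?= q(x) has no finite solution.

FAIL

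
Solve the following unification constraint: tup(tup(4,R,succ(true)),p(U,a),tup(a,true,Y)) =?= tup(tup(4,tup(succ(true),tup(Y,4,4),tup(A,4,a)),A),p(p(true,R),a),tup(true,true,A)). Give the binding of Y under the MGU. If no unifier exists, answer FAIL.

FAIL

Decompose tup/3: tup(4,R,succ(true)) =?= tup(4,tup(succ(true),tup(Y,4,4),tup(A,4,a)),A),  p(U,a) =?= p(p(true,R),a),  tup(a,true,Y) =?= tup(true,true,A).
Decompose tup/3: 4 =?= 4,  R =?= tup(succ(true),tup(Y,4,4),tup(A,4,a)),  succ(true) =?= A.
Delete trivial equation 4 =?= 4.
Bind R := tup(succ(true),tup(Y,4,4),tup(A,4,a)); substituting into the one remaining equation that mentions R gives: p(U,a) =?= p(p(true,tup(succ(true),tup(Y,4,4),tup(A,4,a))),a).
Bind A := succ(true); substituting into the remaining equations gives: p(U,a) =?= p(p(true,tup(succ(true),tup(Y,4,4),tup(succ(true),4,a))),a),  tup(a,true,Y) =?= tup(true,true,succ(true)). Substituting into the earlier binding gives R := tup(succ(true),tup(Y,4,4),tup(succ(true),4,a)).
Decompose p/2: U =?= p(true,tup(succ(true),tup(Y,4,4),tup(succ(true),4,a))),  a =?= a.
Bind U := p(true,tup(succ(true),tup(Y,4,4),tup(succ(true),4,a))); no other remaining equation mentions U.
Delete trivial equation a =?= a.
Decompose tup/3: a =?= true,  true =?= true,  Y =?= succ(true).
Clash: constants a and true differ; no unifier exists.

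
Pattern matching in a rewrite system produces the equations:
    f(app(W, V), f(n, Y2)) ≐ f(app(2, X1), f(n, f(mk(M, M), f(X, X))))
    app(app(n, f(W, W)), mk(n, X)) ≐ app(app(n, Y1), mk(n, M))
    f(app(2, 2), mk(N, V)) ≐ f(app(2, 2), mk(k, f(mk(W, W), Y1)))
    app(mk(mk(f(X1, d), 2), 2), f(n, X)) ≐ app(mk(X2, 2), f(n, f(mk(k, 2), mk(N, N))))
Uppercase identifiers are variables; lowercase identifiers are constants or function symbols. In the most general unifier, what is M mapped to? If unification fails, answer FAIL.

Decompose f/2: app(W, V) ≐ app(2, X1),  f(n, Y2) ≐ f(n, f(mk(M, M), f(X, X))).
Decompose app/2: W ≐ 2,  V ≐ X1.
Bind W := 2; substituting into the 2 remaining equations that mention W gives: app(app(n, f(2, 2)), mk(n, X)) ≐ app(app(n, Y1), mk(n, M)),  f(app(2, 2), mk(N, V)) ≐ f(app(2, 2), mk(k, f(mk(2, 2), Y1))).
Bind V := X1; substituting into the one remaining equation that mentions V gives: f(app(2, 2), mk(N, X1)) ≐ f(app(2, 2), mk(k, f(mk(2, 2), Y1))).
Decompose f/2: n ≐ n,  Y2 ≐ f(mk(M, M), f(X, X)).
Delete trivial equation n ≐ n.
Bind Y2 := f(mk(M, M), f(X, X)); no other remaining equation mentions Y2.
Decompose app/2: app(n, f(2, 2)) ≐ app(n, Y1),  mk(n, X) ≐ mk(n, M).
Decompose app/2: n ≐ n,  f(2, 2) ≐ Y1.
Delete trivial equation n ≐ n.
Bind Y1 := f(2, 2); substituting into the one remaining equation that mentions Y1 gives: f(app(2, 2), mk(N, X1)) ≐ f(app(2, 2), mk(k, f(mk(2, 2), f(2, 2)))).
Decompose mk/2: n ≐ n,  X ≐ M.
Delete trivial equation n ≐ n.
Bind X := M; substituting into the one remaining equation that mentions X gives: app(mk(mk(f(X1, d), 2), 2), f(n, M)) ≐ app(mk(X2, 2), f(n, f(mk(k, 2), mk(N, N)))). Substituting into the earlier binding gives Y2 := f(mk(M, M), f(M, M)).
Decompose f/2: app(2, 2) ≐ app(2, 2),  mk(N, X1) ≐ mk(k, f(mk(2, 2), f(2, 2))).
Delete trivial equation app(2, 2) ≐ app(2, 2).
Decompose mk/2: N ≐ k,  X1 ≐ f(mk(2, 2), f(2, 2)).
Bind N := k; substituting into the one remaining equation that mentions N gives: app(mk(mk(f(X1, d), 2), 2), f(n, M)) ≐ app(mk(X2, 2), f(n, f(mk(k, 2), mk(k, k)))).
Bind X1 := f(mk(2, 2), f(2, 2)); substituting into the remaining equation gives: app(mk(mk(f(f(mk(2, 2), f(2, 2)), d), 2), 2), f(n, M)) ≐ app(mk(X2, 2), f(n, f(mk(k, 2), mk(k, k)))). Substituting into the earlier binding gives V := f(mk(2, 2), f(2, 2)).
Decompose app/2: mk(mk(f(f(mk(2, 2), f(2, 2)), d), 2), 2) ≐ mk(X2, 2),  f(n, M) ≐ f(n, f(mk(k, 2), mk(k, k))).
Decompose mk/2: mk(f(f(mk(2, 2), f(2, 2)), d), 2) ≐ X2,  2 ≐ 2.
Bind X2 := mk(f(f(mk(2, 2), f(2, 2)), d), 2); no other remaining equation mentions X2.
Delete trivial equation 2 ≐ 2.
Decompose f/2: n ≐ n,  M ≐ f(mk(k, 2), mk(k, k)).
Delete trivial equation n ≐ n.
Bind M := f(mk(k, 2), mk(k, k)). Substituting into the earlier bindings gives Y2 := f(mk(f(mk(k, 2), mk(k, k)), f(mk(k, 2), mk(k, k))), f(f(mk(k, 2), mk(k, k)), f(mk(k, 2), mk(k, k)))), X := f(mk(k, 2), mk(k, k)).
MGU = { W -> 2, V -> f(mk(2, 2), f(2, 2)), Y2 -> f(mk(f(mk(k, 2), mk(k, k)), f(mk(k, 2), mk(k, k))), f(f(mk(k, 2), mk(k, k)), f(mk(k, 2), mk(k, k)))), Y1 -> f(2, 2), X -> f(mk(k, 2), mk(k, k)), N -> k, X1 -> f(mk(2, 2), f(2, 2)), X2 -> mk(f(f(mk(2, 2), f(2, 2)), d), 2), M -> f(mk(k, 2), mk(k, k)) }, so M -> f(mk(k, 2), mk(k, k)).

f(mk(k, 2), mk(k, k))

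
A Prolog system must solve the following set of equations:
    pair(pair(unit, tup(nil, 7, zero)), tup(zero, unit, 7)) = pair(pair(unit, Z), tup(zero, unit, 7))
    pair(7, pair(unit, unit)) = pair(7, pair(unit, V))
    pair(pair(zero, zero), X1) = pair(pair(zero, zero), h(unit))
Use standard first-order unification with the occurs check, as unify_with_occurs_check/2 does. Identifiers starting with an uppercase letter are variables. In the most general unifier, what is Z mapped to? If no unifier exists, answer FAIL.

Decompose pair/2: pair(unit, tup(nil, 7, zero)) = pair(unit, Z),  tup(zero, unit, 7) = tup(zero, unit, 7).
Decompose pair/2: unit = unit,  tup(nil, 7, zero) = Z.
Delete trivial equation unit = unit.
Bind Z := tup(nil, 7, zero); no other remaining equation mentions Z.
Delete trivial equation tup(zero, unit, 7) = tup(zero, unit, 7).
Decompose pair/2: 7 = 7,  pair(unit, unit) = pair(unit, V).
Delete trivial equation 7 = 7.
Decompose pair/2: unit = unit,  unit = V.
Delete trivial equation unit = unit.
Bind V := unit; no other remaining equation mentions V.
Decompose pair/2: pair(zero, zero) = pair(zero, zero),  X1 = h(unit).
Delete trivial equation pair(zero, zero) = pair(zero, zero).
Bind X1 := h(unit).
MGU = { Z -> tup(nil, 7, zero), V -> unit, X1 -> h(unit) }, so Z -> tup(nil, 7, zero).

tup(nil, 7, zero)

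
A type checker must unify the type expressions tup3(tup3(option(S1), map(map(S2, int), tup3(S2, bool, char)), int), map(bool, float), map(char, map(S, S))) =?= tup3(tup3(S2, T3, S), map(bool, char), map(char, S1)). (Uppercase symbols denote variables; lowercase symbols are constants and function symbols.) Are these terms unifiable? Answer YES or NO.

NO

Decompose tup3/3: tup3(option(S1), map(map(S2, int), tup3(S2, bool, char)), int) =?= tup3(S2, T3, S),  map(bool, float) =?= map(bool, char),  map(char, map(S, S)) =?= map(char, S1).
Decompose tup3/3: option(S1) =?= S2,  map(map(S2, int), tup3(S2, bool, char)) =?= T3,  int =?= S.
Bind S2 := option(S1); substituting into the one remaining equation that mentions S2 gives: map(map(option(S1), int), tup3(option(S1), bool, char)) =?= T3.
Bind T3 := map(map(option(S1), int), tup3(option(S1), bool, char)); no other remaining equation mentions T3.
Bind S := int; substituting into the one remaining equation that mentions S gives: map(char, map(int, int)) =?= map(char, S1).
Decompose map/2: bool =?= bool,  float =?= char.
Delete trivial equation bool =?= bool.
Clash: constants float and char differ; no unifier exists.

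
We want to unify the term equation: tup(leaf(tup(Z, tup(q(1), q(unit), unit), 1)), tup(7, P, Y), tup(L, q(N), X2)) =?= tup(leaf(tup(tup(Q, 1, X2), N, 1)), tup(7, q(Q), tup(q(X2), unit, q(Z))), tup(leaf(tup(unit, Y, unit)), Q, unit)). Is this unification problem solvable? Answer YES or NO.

YES

Decompose tup/3: leaf(tup(Z, tup(q(1), q(unit), unit), 1)) =?= leaf(tup(tup(Q, 1, X2), N, 1)),  tup(7, P, Y) =?= tup(7, q(Q), tup(q(X2), unit, q(Z))),  tup(L, q(N), X2) =?= tup(leaf(tup(unit, Y, unit)), Q, unit).
Decompose leaf/1: tup(Z, tup(q(1), q(unit), unit), 1) =?= tup(tup(Q, 1, X2), N, 1).
Decompose tup/3: Z =?= tup(Q, 1, X2),  tup(q(1), q(unit), unit) =?= N,  1 =?= 1.
Bind Z := tup(Q, 1, X2); substituting into the one remaining equation that mentions Z gives: tup(7, P, Y) =?= tup(7, q(Q), tup(q(X2), unit, q(tup(Q, 1, X2)))).
Bind N := tup(q(1), q(unit), unit); substituting into the one remaining equation that mentions N gives: tup(L, q(tup(q(1), q(unit), unit)), X2) =?= tup(leaf(tup(unit, Y, unit)), Q, unit).
Delete trivial equation 1 =?= 1.
Decompose tup/3: 7 =?= 7,  P =?= q(Q),  Y =?= tup(q(X2), unit, q(tup(Q, 1, X2))).
Delete trivial equation 7 =?= 7.
Bind P := q(Q); no other remaining equation mentions P.
Bind Y := tup(q(X2), unit, q(tup(Q, 1, X2))); substituting into the remaining equation gives: tup(L, q(tup(q(1), q(unit), unit)), X2) =?= tup(leaf(tup(unit, tup(q(X2), unit, q(tup(Q, 1, X2))), unit)), Q, unit).
Decompose tup/3: L =?= leaf(tup(unit, tup(q(X2), unit, q(tup(Q, 1, X2))), unit)),  q(tup(q(1), q(unit), unit)) =?= Q,  X2 =?= unit.
Bind L := leaf(tup(unit, tup(q(X2), unit, q(tup(Q, 1, X2))), unit)); no other remaining equation mentions L.
Bind Q := q(tup(q(1), q(unit), unit)); no other remaining equation mentions Q. Substituting into the earlier bindings gives Z := tup(q(tup(q(1), q(unit), unit)), 1, X2), P := q(q(tup(q(1), q(unit), unit))), Y := tup(q(X2), unit, q(tup(q(tup(q(1), q(unit), unit)), 1, X2))), L := leaf(tup(unit, tup(q(X2), unit, q(tup(q(tup(q(1), q(unit), unit)), 1, X2))), unit)).
Bind X2 := unit. Substituting into the earlier bindings gives Z := tup(q(tup(q(1), q(unit), unit)), 1, unit), Y := tup(q(unit), unit, q(tup(q(tup(q(1), q(unit), unit)), 1, unit))), L := leaf(tup(unit, tup(q(unit), unit, q(tup(q(tup(q(1), q(unit), unit)), 1, unit))), unit)).
No equations remain and no clash or occurs-check failure arose, so a unifier exists.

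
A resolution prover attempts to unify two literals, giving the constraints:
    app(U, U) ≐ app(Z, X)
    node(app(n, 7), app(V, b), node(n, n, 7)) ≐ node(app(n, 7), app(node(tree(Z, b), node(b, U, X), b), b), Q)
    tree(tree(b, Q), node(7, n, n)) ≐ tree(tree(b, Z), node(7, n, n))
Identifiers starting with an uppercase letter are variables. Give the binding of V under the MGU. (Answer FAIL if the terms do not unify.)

node(tree(node(n, n, 7), b), node(b, node(n, n, 7), node(n, n, 7)), b)

Decompose app/2: U ≐ Z,  U ≐ X.
Bind U := Z; substituting into the 2 remaining equations that mention U gives: Z ≐ X,  node(app(n, 7), app(V, b), node(n, n, 7)) ≐ node(app(n, 7), app(node(tree(Z, b), node(b, Z, X), b), b), Q).
Bind Z := X; substituting into the remaining equations gives: node(app(n, 7), app(V, b), node(n, n, 7)) ≐ node(app(n, 7), app(node(tree(X, b), node(b, X, X), b), b), Q),  tree(tree(b, Q), node(7, n, n)) ≐ tree(tree(b, X), node(7, n, n)). Substituting into the earlier binding gives U := X.
Decompose node/3: app(n, 7) ≐ app(n, 7),  app(V, b) ≐ app(node(tree(X, b), node(b, X, X), b), b),  node(n, n, 7) ≐ Q.
Delete trivial equation app(n, 7) ≐ app(n, 7).
Decompose app/2: V ≐ node(tree(X, b), node(b, X, X), b),  b ≐ b.
Bind V := node(tree(X, b), node(b, X, X), b); no other remaining equation mentions V.
Delete trivial equation b ≐ b.
Bind Q := node(n, n, 7); substituting into the remaining equation gives: tree(tree(b, node(n, n, 7)), node(7, n, n)) ≐ tree(tree(b, X), node(7, n, n)).
Decompose tree/2: tree(b, node(n, n, 7)) ≐ tree(b, X),  node(7, n, n) ≐ node(7, n, n).
Decompose tree/2: b ≐ b,  node(n, n, 7) ≐ X.
Delete trivial equation b ≐ b.
Bind X := node(n, n, 7); no other remaining equation mentions X. Substituting into the earlier bindings gives U := node(n, n, 7), Z := node(n, n, 7), V := node(tree(node(n, n, 7), b), node(b, node(n, n, 7), node(n, n, 7)), b).
Delete trivial equation node(7, n, n) ≐ node(7, n, n).
MGU = { U -> node(n, n, 7), Z -> node(n, n, 7), V -> node(tree(node(n, n, 7), b), node(b, node(n, n, 7), node(n, n, 7)), b), Q -> node(n, n, 7), X -> node(n, n, 7) }, so V -> node(tree(node(n, n, 7), b), node(b, node(n, n, 7), node(n, n, 7)), b).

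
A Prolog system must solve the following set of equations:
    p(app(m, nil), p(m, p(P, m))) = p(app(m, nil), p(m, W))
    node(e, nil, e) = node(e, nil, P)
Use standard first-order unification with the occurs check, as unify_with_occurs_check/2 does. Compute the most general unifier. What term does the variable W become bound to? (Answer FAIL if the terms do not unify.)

p(e, m)

Decompose p/2: app(m, nil) = app(m, nil),  p(m, p(P, m)) = p(m, W).
Delete trivial equation app(m, nil) = app(m, nil).
Decompose p/2: m = m,  p(P, m) = W.
Delete trivial equation m = m.
Bind W := p(P, m); no other remaining equation mentions W.
Decompose node/3: e = e,  nil = nil,  e = P.
Delete trivial equation e = e.
Delete trivial equation nil = nil.
Bind P := e. Substituting into the earlier binding gives W := p(e, m).
MGU = { W -> p(e, m), P -> e }, so W -> p(e, m).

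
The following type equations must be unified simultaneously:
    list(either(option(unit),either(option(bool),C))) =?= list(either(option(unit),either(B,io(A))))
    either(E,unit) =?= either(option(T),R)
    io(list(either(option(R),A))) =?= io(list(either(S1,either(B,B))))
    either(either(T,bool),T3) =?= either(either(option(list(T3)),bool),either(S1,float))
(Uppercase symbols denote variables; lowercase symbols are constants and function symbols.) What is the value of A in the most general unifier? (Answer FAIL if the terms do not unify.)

either(option(bool),option(bool))

Decompose list/1: either(option(unit),either(option(bool),C)) =?= either(option(unit),either(B,io(A))).
Decompose either/2: option(unit) =?= option(unit),  either(option(bool),C) =?= either(B,io(A)).
Delete trivial equation option(unit) =?= option(unit).
Decompose either/2: option(bool) =?= B,  C =?= io(A).
Bind B := option(bool); substituting into the one remaining equation that mentions B gives: io(list(either(option(R),A))) =?= io(list(either(S1,either(option(bool),option(bool))))).
Bind C := io(A); no other remaining equation mentions C.
Decompose either/2: E =?= option(T),  unit =?= R.
Bind E := option(T); no other remaining equation mentions E.
Bind R := unit; substituting into the one remaining equation that mentions R gives: io(list(either(option(unit),A))) =?= io(list(either(S1,either(option(bool),option(bool))))).
Decompose io/1: list(either(option(unit),A)) =?= list(either(S1,either(option(bool),option(bool)))).
Decompose list/1: either(option(unit),A) =?= either(S1,either(option(bool),option(bool))).
Decompose either/2: option(unit) =?= S1,  A =?= either(option(bool),option(bool)).
Bind S1 := option(unit); substituting into the one remaining equation that mentions S1 gives: either(either(T,bool),T3) =?= either(either(option(list(T3)),bool),either(option(unit),float)).
Bind A := either(option(bool),option(bool)); no other remaining equation mentions A. Substituting into the earlier binding gives C := io(either(option(bool),option(bool))).
Decompose either/2: either(T,bool) =?= either(option(list(T3)),bool),  T3 =?= either(option(unit),float).
Decompose either/2: T =?= option(list(T3)),  bool =?= bool.
Bind T := option(list(T3)); no other remaining equation mentions T. Substituting into the earlier binding gives E := option(option(list(T3))).
Delete trivial equation bool =?= bool.
Bind T3 := either(option(unit),float). Substituting into the earlier bindings gives E := option(option(list(either(option(unit),float)))), T := option(list(either(option(unit),float))).
MGU = { B ↦ option(bool), C ↦ io(either(option(bool),option(bool))), E ↦ option(option(list(either(option(unit),float)))), R ↦ unit, S1 ↦ option(unit), A ↦ either(option(bool),option(bool)), T ↦ option(list(either(option(unit),float))), T3 ↦ either(option(unit),float) }, so A ↦ either(option(bool),option(bool)).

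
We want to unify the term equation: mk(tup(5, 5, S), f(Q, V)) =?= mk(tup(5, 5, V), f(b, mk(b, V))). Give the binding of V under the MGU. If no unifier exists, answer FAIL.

Decompose mk/2: tup(5, 5, S) =?= tup(5, 5, V),  f(Q, V) =?= f(b, mk(b, V)).
Decompose tup/3: 5 =?= 5,  5 =?= 5,  S =?= V.
Delete trivial equation 5 =?= 5.
Delete trivial equation 5 =?= 5.
Bind S := V; no other remaining equation mentions S.
Decompose f/2: Q =?= b,  V =?= mk(b, V).
Bind Q := b; no other remaining equation mentions Q.
Occurs check fails: V occurs in mk(b, V); the equation V =?= mk(b, V) has no finite solution.

FAIL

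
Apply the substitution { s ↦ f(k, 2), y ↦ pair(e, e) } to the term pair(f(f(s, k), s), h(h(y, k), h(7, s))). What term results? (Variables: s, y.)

pair(f(f(f(k, 2), k), f(k, 2)), h(h(pair(e, e), k), h(7, f(k, 2))))

Replace each occurrence of s with f(k, 2).
Replace each occurrence of y with pair(e, e).
Result: pair(f(f(f(k, 2), k), f(k, 2)), h(h(pair(e, e), k), h(7, f(k, 2)))).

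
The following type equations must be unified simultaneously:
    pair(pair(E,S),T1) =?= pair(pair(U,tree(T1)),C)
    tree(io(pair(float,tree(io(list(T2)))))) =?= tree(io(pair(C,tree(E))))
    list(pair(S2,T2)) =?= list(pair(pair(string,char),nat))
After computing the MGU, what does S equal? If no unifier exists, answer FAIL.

tree(float)

Decompose pair/2: pair(E,S) =?= pair(U,tree(T1)),  T1 =?= C.
Decompose pair/2: E =?= U,  S =?= tree(T1).
Bind E := U; substituting into the one remaining equation that mentions E gives: tree(io(pair(float,tree(io(list(T2)))))) =?= tree(io(pair(C,tree(U)))).
Bind S := tree(T1); no other remaining equation mentions S.
Bind T1 := C; no other remaining equation mentions T1. Substituting into the earlier binding gives S := tree(C).
Decompose tree/1: io(pair(float,tree(io(list(T2))))) =?= io(pair(C,tree(U))).
Decompose io/1: pair(float,tree(io(list(T2)))) =?= pair(C,tree(U)).
Decompose pair/2: float =?= C,  tree(io(list(T2))) =?= tree(U).
Bind C := float; no other remaining equation mentions C. Substituting into the earlier bindings gives S := tree(float), T1 := float.
Decompose tree/1: io(list(T2)) =?= U.
Bind U := io(list(T2)); no other remaining equation mentions U. Substituting into the earlier binding gives E := io(list(T2)).
Decompose list/1: pair(S2,T2) =?= pair(pair(string,char),nat).
Decompose pair/2: S2 =?= pair(string,char),  T2 =?= nat.
Bind S2 := pair(string,char); no other remaining equation mentions S2.
Bind T2 := nat. Substituting into the earlier bindings gives E := io(list(nat)), U := io(list(nat)).
MGU = { E := io(list(nat)), S := tree(float), T1 := float, C := float, U := io(list(nat)), S2 := pair(string,char), T2 := nat }, so S := tree(float).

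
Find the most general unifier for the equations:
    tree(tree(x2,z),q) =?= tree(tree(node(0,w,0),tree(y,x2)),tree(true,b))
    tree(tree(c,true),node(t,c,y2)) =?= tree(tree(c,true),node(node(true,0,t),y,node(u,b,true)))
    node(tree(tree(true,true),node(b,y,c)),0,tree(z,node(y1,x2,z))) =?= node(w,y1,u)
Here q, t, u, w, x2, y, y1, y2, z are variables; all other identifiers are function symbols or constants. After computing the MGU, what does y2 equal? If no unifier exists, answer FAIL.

FAIL

Decompose tree/2: tree(x2,z) =?= tree(node(0,w,0),tree(y,x2)),  q =?= tree(true,b).
Decompose tree/2: x2 =?= node(0,w,0),  z =?= tree(y,x2).
Bind x2 := node(0,w,0); substituting into the 2 remaining equations that mention x2 gives: z =?= tree(y,node(0,w,0)),  node(tree(tree(true,true),node(b,y,c)),0,tree(z,node(y1,node(0,w,0),z))) =?= node(w,y1,u).
Bind z := tree(y,node(0,w,0)); substituting into the one remaining equation that mentions z gives: node(tree(tree(true,true),node(b,y,c)),0,tree(tree(y,node(0,w,0)),node(y1,node(0,w,0),tree(y,node(0,w,0))))) =?= node(w,y1,u).
Bind q := tree(true,b); no other remaining equation mentions q.
Decompose tree/2: tree(c,true) =?= tree(c,true),  node(t,c,y2) =?= node(node(true,0,t),y,node(u,b,true)).
Delete trivial equation tree(c,true) =?= tree(c,true).
Decompose node/3: t =?= node(true,0,t),  c =?= y,  y2 =?= node(u,b,true).
Occurs check fails: t occurs in node(true,0,t); the equation t =?= node(true,0,t) has no finite solution.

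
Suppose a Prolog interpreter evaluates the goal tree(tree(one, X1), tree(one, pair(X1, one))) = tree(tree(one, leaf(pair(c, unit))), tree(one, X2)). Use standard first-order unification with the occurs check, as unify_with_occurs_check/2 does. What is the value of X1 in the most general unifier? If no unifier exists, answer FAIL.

leaf(pair(c, unit))

Decompose tree/2: tree(one, X1) = tree(one, leaf(pair(c, unit))),  tree(one, pair(X1, one)) = tree(one, X2).
Decompose tree/2: one = one,  X1 = leaf(pair(c, unit)).
Delete trivial equation one = one.
Bind X1 := leaf(pair(c, unit)); substituting into the remaining equation gives: tree(one, pair(leaf(pair(c, unit)), one)) = tree(one, X2).
Decompose tree/2: one = one,  pair(leaf(pair(c, unit)), one) = X2.
Delete trivial equation one = one.
Bind X2 := pair(leaf(pair(c, unit)), one).
MGU = { X1 -> leaf(pair(c, unit)), X2 -> pair(leaf(pair(c, unit)), one) }, so X1 -> leaf(pair(c, unit)).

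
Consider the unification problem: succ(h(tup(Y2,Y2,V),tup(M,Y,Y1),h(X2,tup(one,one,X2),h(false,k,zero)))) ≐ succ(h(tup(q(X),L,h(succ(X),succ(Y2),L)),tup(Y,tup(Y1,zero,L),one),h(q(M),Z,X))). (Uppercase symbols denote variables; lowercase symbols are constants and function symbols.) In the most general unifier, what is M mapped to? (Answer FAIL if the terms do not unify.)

tup(one,zero,q(h(false,k,zero)))

Decompose succ/1: h(tup(Y2,Y2,V),tup(M,Y,Y1),h(X2,tup(one,one,X2),h(false,k,zero))) ≐ h(tup(q(X),L,h(succ(X),succ(Y2),L)),tup(Y,tup(Y1,zero,L),one),h(q(M),Z,X)).
Decompose h/3: tup(Y2,Y2,V) ≐ tup(q(X),L,h(succ(X),succ(Y2),L)),  tup(M,Y,Y1) ≐ tup(Y,tup(Y1,zero,L),one),  h(X2,tup(one,one,X2),h(false,k,zero)) ≐ h(q(M),Z,X).
Decompose tup/3: Y2 ≐ q(X),  Y2 ≐ L,  V ≐ h(succ(X),succ(Y2),L).
Bind Y2 := q(X); substituting into the 2 remaining equations that mention Y2 gives: q(X) ≐ L,  V ≐ h(succ(X),succ(q(X)),L).
Bind L := q(X); substituting into the 2 remaining equations that mention L gives: V ≐ h(succ(X),succ(q(X)),q(X)),  tup(M,Y,Y1) ≐ tup(Y,tup(Y1,zero,q(X)),one).
Bind V := h(succ(X),succ(q(X)),q(X)); no other remaining equation mentions V.
Decompose tup/3: M ≐ Y,  Y ≐ tup(Y1,zero,q(X)),  Y1 ≐ one.
Bind M := Y; substituting into the one remaining equation that mentions M gives: h(X2,tup(one,one,X2),h(false,k,zero)) ≐ h(q(Y),Z,X).
Bind Y := tup(Y1,zero,q(X)); substituting into the one remaining equation that mentions Y gives: h(X2,tup(one,one,X2),h(false,k,zero)) ≐ h(q(tup(Y1,zero,q(X))),Z,X). Substituting into the earlier binding gives M := tup(Y1,zero,q(X)).
Bind Y1 := one; substituting into the remaining equation gives: h(X2,tup(one,one,X2),h(false,k,zero)) ≐ h(q(tup(one,zero,q(X))),Z,X). Substituting into the earlier bindings gives M := tup(one,zero,q(X)), Y := tup(one,zero,q(X)).
Decompose h/3: X2 ≐ q(tup(one,zero,q(X))),  tup(one,one,X2) ≐ Z,  h(false,k,zero) ≐ X.
Bind X2 := q(tup(one,zero,q(X))); substituting into the one remaining equation that mentions X2 gives: tup(one,one,q(tup(one,zero,q(X)))) ≐ Z.
Bind Z := tup(one,one,q(tup(one,zero,q(X)))); no other remaining equation mentions Z.
Bind X := h(false,k,zero). Substituting into the earlier bindings gives Y2 := q(h(false,k,zero)), L := q(h(false,k,zero)), V := h(succ(h(false,k,zero)),succ(q(h(false,k,zero))),q(h(false,k,zero))), M := tup(one,zero,q(h(false,k,zero))), Y := tup(one,zero,q(h(false,k,zero))), X2 := q(tup(one,zero,q(h(false,k,zero)))), Z := tup(one,one,q(tup(one,zero,q(h(false,k,zero))))).
MGU = { Y2 ↦ q(h(false,k,zero)), L ↦ q(h(false,k,zero)), V ↦ h(succ(h(false,k,zero)),succ(q(h(false,k,zero))),q(h(false,k,zero))), M ↦ tup(one,zero,q(h(false,k,zero))), Y ↦ tup(one,zero,q(h(false,k,zero))), Y1 ↦ one, X2 ↦ q(tup(one,zero,q(h(false,k,zero)))), Z ↦ tup(one,one,q(tup(one,zero,q(h(false,k,zero))))), X ↦ h(false,k,zero) }, so M ↦ tup(one,zero,q(h(false,k,zero))).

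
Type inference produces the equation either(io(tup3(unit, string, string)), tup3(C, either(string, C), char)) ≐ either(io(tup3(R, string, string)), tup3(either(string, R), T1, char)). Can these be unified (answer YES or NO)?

YES

Decompose either/2: io(tup3(unit, string, string)) ≐ io(tup3(R, string, string)),  tup3(C, either(string, C), char) ≐ tup3(either(string, R), T1, char).
Decompose io/1: tup3(unit, string, string) ≐ tup3(R, string, string).
Decompose tup3/3: unit ≐ R,  string ≐ string,  string ≐ string.
Bind R := unit; substituting into the one remaining equation that mentions R gives: tup3(C, either(string, C), char) ≐ tup3(either(string, unit), T1, char).
Delete trivial equation string ≐ string.
Delete trivial equation string ≐ string.
Decompose tup3/3: C ≐ either(string, unit),  either(string, C) ≐ T1,  char ≐ char.
Bind C := either(string, unit); substituting into the one remaining equation that mentions C gives: either(string, either(string, unit)) ≐ T1.
Bind T1 := either(string, either(string, unit)); no other remaining equation mentions T1.
Delete trivial equation char ≐ char.
No equations remain and no clash or occurs-check failure arose, so a unifier exists.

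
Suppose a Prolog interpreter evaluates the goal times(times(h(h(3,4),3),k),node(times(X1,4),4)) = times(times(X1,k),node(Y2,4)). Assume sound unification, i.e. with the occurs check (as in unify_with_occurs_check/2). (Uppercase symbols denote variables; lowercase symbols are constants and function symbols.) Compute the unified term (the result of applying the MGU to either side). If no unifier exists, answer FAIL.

Decompose times/2: times(h(h(3,4),3),k) = times(X1,k),  node(times(X1,4),4) = node(Y2,4).
Decompose times/2: h(h(3,4),3) = X1,  k = k.
Bind X1 := h(h(3,4),3); substituting into the one remaining equation that mentions X1 gives: node(times(h(h(3,4),3),4),4) = node(Y2,4).
Delete trivial equation k = k.
Decompose node/2: times(h(h(3,4),3),4) = Y2,  4 = 4.
Bind Y2 := times(h(h(3,4),3),4); no other remaining equation mentions Y2.
Delete trivial equation 4 = 4.
Applying the MGU to either side gives times(times(h(h(3,4),3),k),node(times(h(h(3,4),3),4),4)).

times(times(h(h(3,4),3),k),node(times(h(h(3,4),3),4),4))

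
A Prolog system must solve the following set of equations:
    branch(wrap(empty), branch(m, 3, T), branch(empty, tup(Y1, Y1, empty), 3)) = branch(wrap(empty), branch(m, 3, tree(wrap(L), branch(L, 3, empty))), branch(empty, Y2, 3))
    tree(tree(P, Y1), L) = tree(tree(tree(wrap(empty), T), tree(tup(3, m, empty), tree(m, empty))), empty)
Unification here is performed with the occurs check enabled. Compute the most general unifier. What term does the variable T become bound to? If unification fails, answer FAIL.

tree(wrap(empty), branch(empty, 3, empty))

Decompose branch/3: wrap(empty) = wrap(empty),  branch(m, 3, T) = branch(m, 3, tree(wrap(L), branch(L, 3, empty))),  branch(empty, tup(Y1, Y1, empty), 3) = branch(empty, Y2, 3).
Delete trivial equation wrap(empty) = wrap(empty).
Decompose branch/3: m = m,  3 = 3,  T = tree(wrap(L), branch(L, 3, empty)).
Delete trivial equation m = m.
Delete trivial equation 3 = 3.
Bind T := tree(wrap(L), branch(L, 3, empty)); substituting into the one remaining equation that mentions T gives: tree(tree(P, Y1), L) = tree(tree(tree(wrap(empty), tree(wrap(L), branch(L, 3, empty))), tree(tup(3, m, empty), tree(m, empty))), empty).
Decompose branch/3: empty = empty,  tup(Y1, Y1, empty) = Y2,  3 = 3.
Delete trivial equation empty = empty.
Bind Y2 := tup(Y1, Y1, empty); no other remaining equation mentions Y2.
Delete trivial equation 3 = 3.
Decompose tree/2: tree(P, Y1) = tree(tree(wrap(empty), tree(wrap(L), branch(L, 3, empty))), tree(tup(3, m, empty), tree(m, empty))),  L = empty.
Decompose tree/2: P = tree(wrap(empty), tree(wrap(L), branch(L, 3, empty))),  Y1 = tree(tup(3, m, empty), tree(m, empty)).
Bind P := tree(wrap(empty), tree(wrap(L), branch(L, 3, empty))); no other remaining equation mentions P.
Bind Y1 := tree(tup(3, m, empty), tree(m, empty)); no other remaining equation mentions Y1. Substituting into the earlier binding gives Y2 := tup(tree(tup(3, m, empty), tree(m, empty)), tree(tup(3, m, empty), tree(m, empty)), empty).
Bind L := empty. Substituting into the earlier bindings gives T := tree(wrap(empty), branch(empty, 3, empty)), P := tree(wrap(empty), tree(wrap(empty), branch(empty, 3, empty))).
MGU = { T ↦ tree(wrap(empty), branch(empty, 3, empty)), Y2 ↦ tup(tree(tup(3, m, empty), tree(m, empty)), tree(tup(3, m, empty), tree(m, empty)), empty), P ↦ tree(wrap(empty), tree(wrap(empty), branch(empty, 3, empty))), Y1 ↦ tree(tup(3, m, empty), tree(m, empty)), L ↦ empty }, so T ↦ tree(wrap(empty), branch(empty, 3, empty)).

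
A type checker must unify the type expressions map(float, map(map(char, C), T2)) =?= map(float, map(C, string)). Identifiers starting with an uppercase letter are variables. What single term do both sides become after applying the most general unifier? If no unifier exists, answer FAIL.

Decompose map/2: float =?= float,  map(map(char, C), T2) =?= map(C, string).
Delete trivial equation float =?= float.
Decompose map/2: map(char, C) =?= C,  T2 =?= string.
Occurs check fails: C occurs in map(char, C); the equation C =?= map(char, C) has no finite solution.

FAIL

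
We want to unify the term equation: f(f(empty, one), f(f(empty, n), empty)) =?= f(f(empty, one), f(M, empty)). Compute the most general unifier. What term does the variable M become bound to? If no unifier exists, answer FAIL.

f(empty, n)

Decompose f/2: f(empty, one) =?= f(empty, one),  f(f(empty, n), empty) =?= f(M, empty).
Delete trivial equation f(empty, one) =?= f(empty, one).
Decompose f/2: f(empty, n) =?= M,  empty =?= empty.
Bind M := f(empty, n); no other remaining equation mentions M.
Delete trivial equation empty =?= empty.
MGU = { M := f(empty, n) }, so M := f(empty, n).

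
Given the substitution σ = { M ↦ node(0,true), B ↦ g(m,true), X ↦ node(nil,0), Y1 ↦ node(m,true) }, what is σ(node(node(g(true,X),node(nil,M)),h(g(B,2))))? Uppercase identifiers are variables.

Replace each occurrence of M with node(0,true).
Replace each occurrence of B with g(m,true).
Replace each occurrence of X with node(nil,0).
Result: node(node(g(true,node(nil,0)),node(nil,node(0,true))),h(g(g(m,true),2))).

node(node(g(true,node(nil,0)),node(nil,node(0,true))),h(g(g(m,true),2)))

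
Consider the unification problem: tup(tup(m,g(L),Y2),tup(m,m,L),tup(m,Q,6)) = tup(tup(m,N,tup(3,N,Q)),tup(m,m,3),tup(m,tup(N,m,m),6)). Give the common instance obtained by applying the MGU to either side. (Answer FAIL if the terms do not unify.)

Decompose tup/3: tup(m,g(L),Y2) = tup(m,N,tup(3,N,Q)),  tup(m,m,L) = tup(m,m,3),  tup(m,Q,6) = tup(m,tup(N,m,m),6).
Decompose tup/3: m = m,  g(L) = N,  Y2 = tup(3,N,Q).
Delete trivial equation m = m.
Bind N := g(L); substituting into the 2 remaining equations that mention N gives: Y2 = tup(3,g(L),Q),  tup(m,Q,6) = tup(m,tup(g(L),m,m),6).
Bind Y2 := tup(3,g(L),Q); no other remaining equation mentions Y2.
Decompose tup/3: m = m,  m = m,  L = 3.
Delete trivial equation m = m.
Delete trivial equation m = m.
Bind L := 3; substituting into the remaining equation gives: tup(m,Q,6) = tup(m,tup(g(3),m,m),6). Substituting into the earlier bindings gives N := g(3), Y2 := tup(3,g(3),Q).
Decompose tup/3: m = m,  Q = tup(g(3),m,m),  6 = 6.
Delete trivial equation m = m.
Bind Q := tup(g(3),m,m); no other remaining equation mentions Q. Substituting into the earlier binding gives Y2 := tup(3,g(3),tup(g(3),m,m)).
Delete trivial equation 6 = 6.
Applying the MGU to either side gives tup(tup(m,g(3),tup(3,g(3),tup(g(3),m,m))),tup(m,m,3),tup(m,tup(g(3),m,m),6)).

tup(tup(m,g(3),tup(3,g(3),tup(g(3),m,m))),tup(m,m,3),tup(m,tup(g(3),m,m),6))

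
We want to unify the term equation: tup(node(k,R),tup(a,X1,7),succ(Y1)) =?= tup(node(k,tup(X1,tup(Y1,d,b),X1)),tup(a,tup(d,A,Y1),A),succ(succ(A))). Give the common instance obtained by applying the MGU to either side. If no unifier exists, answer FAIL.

tup(node(k,tup(tup(d,7,succ(7)),tup(succ(7),d,b),tup(d,7,succ(7)))),tup(a,tup(d,7,succ(7)),7),succ(succ(7)))

Decompose tup/3: node(k,R) =?= node(k,tup(X1,tup(Y1,d,b),X1)),  tup(a,X1,7) =?= tup(a,tup(d,A,Y1),A),  succ(Y1) =?= succ(succ(A)).
Decompose node/2: k =?= k,  R =?= tup(X1,tup(Y1,d,b),X1).
Delete trivial equation k =?= k.
Bind R := tup(X1,tup(Y1,d,b),X1); no other remaining equation mentions R.
Decompose tup/3: a =?= a,  X1 =?= tup(d,A,Y1),  7 =?= A.
Delete trivial equation a =?= a.
Bind X1 := tup(d,A,Y1); no other remaining equation mentions X1. Substituting into the earlier binding gives R := tup(tup(d,A,Y1),tup(Y1,d,b),tup(d,A,Y1)).
Bind A := 7; substituting into the remaining equation gives: succ(Y1) =?= succ(succ(7)). Substituting into the earlier bindings gives R := tup(tup(d,7,Y1),tup(Y1,d,b),tup(d,7,Y1)), X1 := tup(d,7,Y1).
Decompose succ/1: Y1 =?= succ(7).
Bind Y1 := succ(7). Substituting into the earlier bindings gives R := tup(tup(d,7,succ(7)),tup(succ(7),d,b),tup(d,7,succ(7))), X1 := tup(d,7,succ(7)).
Applying the MGU to either side gives tup(node(k,tup(tup(d,7,succ(7)),tup(succ(7),d,b),tup(d,7,succ(7)))),tup(a,tup(d,7,succ(7)),7),succ(succ(7))).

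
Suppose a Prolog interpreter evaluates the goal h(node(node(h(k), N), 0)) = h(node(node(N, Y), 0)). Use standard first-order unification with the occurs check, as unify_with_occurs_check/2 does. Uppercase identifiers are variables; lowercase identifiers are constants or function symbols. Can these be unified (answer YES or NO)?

YES

Decompose h/1: node(node(h(k), N), 0) = node(node(N, Y), 0).
Decompose node/2: node(h(k), N) = node(N, Y),  0 = 0.
Decompose node/2: h(k) = N,  N = Y.
Bind N := h(k); substituting into the one remaining equation that mentions N gives: h(k) = Y.
Bind Y := h(k); no other remaining equation mentions Y.
Delete trivial equation 0 = 0.
No equations remain and no clash or occurs-check failure arose, so a unifier exists.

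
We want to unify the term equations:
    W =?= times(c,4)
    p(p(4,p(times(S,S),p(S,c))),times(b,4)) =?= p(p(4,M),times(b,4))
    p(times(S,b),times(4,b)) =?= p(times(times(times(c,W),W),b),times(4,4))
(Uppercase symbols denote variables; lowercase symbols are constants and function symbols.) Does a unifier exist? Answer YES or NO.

Bind W := times(c,4); substituting into the one remaining equation that mentions W gives: p(times(S,b),times(4,b)) =?= p(times(times(times(c,times(c,4)),times(c,4)),b),times(4,4)).
Decompose p/2: p(4,p(times(S,S),p(S,c))) =?= p(4,M),  times(b,4) =?= times(b,4).
Decompose p/2: 4 =?= 4,  p(times(S,S),p(S,c)) =?= M.
Delete trivial equation 4 =?= 4.
Bind M := p(times(S,S),p(S,c)); no other remaining equation mentions M.
Delete trivial equation times(b,4) =?= times(b,4).
Decompose p/2: times(S,b) =?= times(times(times(c,times(c,4)),times(c,4)),b),  times(4,b) =?= times(4,4).
Decompose times/2: S =?= times(times(c,times(c,4)),times(c,4)),  b =?= b.
Bind S := times(times(c,times(c,4)),times(c,4)); no other remaining equation mentions S. Substituting into the earlier binding gives M := p(times(times(times(c,times(c,4)),times(c,4)),times(times(c,times(c,4)),times(c,4))),p(times(times(c,times(c,4)),times(c,4)),c)).
Delete trivial equation b =?= b.
Decompose times/2: 4 =?= 4,  b =?= 4.
Delete trivial equation 4 =?= 4.
Clash: constants b and 4 differ; no unifier exists.

NO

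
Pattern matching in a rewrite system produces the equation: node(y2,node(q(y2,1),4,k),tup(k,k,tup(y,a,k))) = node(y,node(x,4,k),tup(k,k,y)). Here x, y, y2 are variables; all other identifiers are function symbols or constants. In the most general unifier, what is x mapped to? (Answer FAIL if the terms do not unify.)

FAIL

Decompose node/3: y2 = y,  node(q(y2,1),4,k) = node(x,4,k),  tup(k,k,tup(y,a,k)) = tup(k,k,y).
Bind y2 := y; substituting into the one remaining equation that mentions y2 gives: node(q(y,1),4,k) = node(x,4,k).
Decompose node/3: q(y,1) = x,  4 = 4,  k = k.
Bind x := q(y,1); no other remaining equation mentions x.
Delete trivial equation 4 = 4.
Delete trivial equation k = k.
Decompose tup/3: k = k,  k = k,  tup(y,a,k) = y.
Delete trivial equation k = k.
Delete trivial equation k = k.
Occurs check fails: y occurs in tup(y,a,k); the equation y = tup(y,a,k) has no finite solution.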